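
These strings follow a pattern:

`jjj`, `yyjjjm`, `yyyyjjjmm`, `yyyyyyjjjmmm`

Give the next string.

Every step adds yy to the front and m to the end of the previous string.
One more step from yyyyyyjjjmmm gives the answer.

yyyyyyyyjjjmmmm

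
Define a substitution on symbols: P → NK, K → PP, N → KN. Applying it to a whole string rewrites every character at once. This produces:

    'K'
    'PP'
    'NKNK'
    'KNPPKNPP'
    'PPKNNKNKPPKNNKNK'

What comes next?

Replace each of the 16 characters of PPKNNKNKPPKNNKNK in place — NK NK PP KN KN PP KN PP NK NK PP KN KN PP KN PP — and concatenate.

NKNKPPKNKNPPKNPPNKNKPPKNKNPPKNPP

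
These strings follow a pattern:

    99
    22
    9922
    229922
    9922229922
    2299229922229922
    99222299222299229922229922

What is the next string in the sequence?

Each term (from the third on) is the two preceding terms concatenated in order: term 3 = 99·22 = 9922.
So term 8 is 2299229922229922·99222299222299229922229922.

229922992222992299222299222299229922229922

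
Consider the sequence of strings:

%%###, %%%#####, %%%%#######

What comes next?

%%%%%#########

Each string has the form %^{n} #^{2n-1}, where the shown terms are n = 2, 3, 4.
At n = 5 the blocks have lengths 5, 9.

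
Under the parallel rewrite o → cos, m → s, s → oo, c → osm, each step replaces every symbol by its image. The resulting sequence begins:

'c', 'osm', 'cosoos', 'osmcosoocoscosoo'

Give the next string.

Applying the rule to each of the 16 symbols of osmcosoocoscosoo gives the pieces cos oo s osm cos oo cos cos osm cos oo osm cos oo cos cos, which concatenate to the answer.

cosoososmcosoocoscososmcosooosmcosoocoscos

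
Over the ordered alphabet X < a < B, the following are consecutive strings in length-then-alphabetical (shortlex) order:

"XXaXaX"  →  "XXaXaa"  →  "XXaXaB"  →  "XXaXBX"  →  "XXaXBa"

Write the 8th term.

XXaaXa

Continuing the enumeration 3 steps past XXaXBa: XXaXBa → XXaXBB → XXaaXX → (answer).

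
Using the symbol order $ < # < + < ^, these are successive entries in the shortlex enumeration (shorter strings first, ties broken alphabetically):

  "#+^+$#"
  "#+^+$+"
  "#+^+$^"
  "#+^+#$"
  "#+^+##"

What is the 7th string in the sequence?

Stepping forward 2 times from #+^+##: #+^+## → #+^+#+, then the target.

#+^+#^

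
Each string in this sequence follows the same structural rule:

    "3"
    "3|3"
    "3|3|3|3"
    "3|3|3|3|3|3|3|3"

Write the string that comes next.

3|3|3|3|3|3|3|3|3|3|3|3|3|3|3|3

s(k+1) = s(k)·|·s(k) — each term doubles the last with '|' between the halves.
So the next term is two copies of 3|3|3|3|3|3|3|3 with '|' between the halves.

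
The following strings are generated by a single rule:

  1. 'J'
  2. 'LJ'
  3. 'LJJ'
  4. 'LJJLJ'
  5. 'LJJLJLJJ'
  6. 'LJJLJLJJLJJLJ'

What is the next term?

From term 3 onward, concatenate the last term with the second-to-last: LJ·J = LJJ, LJJ·LJ = LJJLJ, …
So term 7 is LJJLJLJJLJJLJ·LJJLJLJJ.

LJJLJLJJLJJLJLJJLJLJJ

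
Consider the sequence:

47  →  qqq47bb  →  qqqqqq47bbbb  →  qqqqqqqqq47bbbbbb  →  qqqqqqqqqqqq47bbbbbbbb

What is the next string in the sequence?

Each term wraps the previous one in qqq on the left and bb on the right.
One more step from qqqqqqqqqqqq47bbbbbbbb gives the answer.

qqqqqqqqqqqqqqq47bbbbbbbbbb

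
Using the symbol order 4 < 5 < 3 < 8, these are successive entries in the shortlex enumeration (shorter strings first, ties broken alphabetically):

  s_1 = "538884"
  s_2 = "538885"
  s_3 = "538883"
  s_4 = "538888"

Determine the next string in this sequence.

Find the rightmost character of 538888 below 8, bump it to the next letter, and reset everything to its right to 4.

584444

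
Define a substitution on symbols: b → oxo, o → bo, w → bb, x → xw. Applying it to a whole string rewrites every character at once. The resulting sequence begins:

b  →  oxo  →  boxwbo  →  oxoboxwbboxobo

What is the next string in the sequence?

boxwbooxoboxwbboxooxoboxwbooxobo

Replace each of the 14 characters of oxoboxwbboxobo in place — bo xw bo oxo bo xw bb oxo oxo bo xw bo oxo bo — and concatenate.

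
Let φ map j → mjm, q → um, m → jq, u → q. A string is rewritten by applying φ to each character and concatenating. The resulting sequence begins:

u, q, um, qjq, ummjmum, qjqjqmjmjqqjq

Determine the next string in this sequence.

Rewriting the 13 symbols of qjqjqmjmjqqjq one by one yields um mjm um mjm um jq mjm jq mjm um um mjm um; concatenated:

ummjmummjmumjqmjmjqmjmumummjmum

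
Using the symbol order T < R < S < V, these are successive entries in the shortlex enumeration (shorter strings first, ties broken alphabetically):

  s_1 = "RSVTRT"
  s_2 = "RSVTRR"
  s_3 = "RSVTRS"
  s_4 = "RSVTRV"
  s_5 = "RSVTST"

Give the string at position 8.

Advancing 3 positions from RSVTST through RSVTST → RSVTSR → RSVTSS reaches term 8.

RSVTSV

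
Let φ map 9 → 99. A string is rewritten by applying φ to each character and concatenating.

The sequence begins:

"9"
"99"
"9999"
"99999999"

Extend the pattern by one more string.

9999999999999999

Apply φ to 99999999 symbol by symbol: 9→99, 9→99, 9→99, 9→99, 9→99, 9→99, 9→99, 9→99; joined: 99 99 99 99 99 99 99 99.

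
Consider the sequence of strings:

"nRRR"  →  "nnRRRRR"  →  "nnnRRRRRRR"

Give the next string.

nnnnRRRRRRRRR

Reading off run lengths: n runs 1, 2, 3; R runs 3, 5, 7 — each is linear in n (n = 1, 2, …).
For the next term, n = 4, so the run lengths are 4, 9.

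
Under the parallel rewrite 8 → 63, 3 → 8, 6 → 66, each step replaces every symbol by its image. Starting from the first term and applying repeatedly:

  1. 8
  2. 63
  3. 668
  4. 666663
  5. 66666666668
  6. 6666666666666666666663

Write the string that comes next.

6666666666666666666666666666666666666666668

Replace each of the 22 characters of 6666666666666666666663 in place — 66 66 66 66 66 66 66 66 66 66 66 66 66 66 66 66 66 66 66 66 66 8 — and concatenate.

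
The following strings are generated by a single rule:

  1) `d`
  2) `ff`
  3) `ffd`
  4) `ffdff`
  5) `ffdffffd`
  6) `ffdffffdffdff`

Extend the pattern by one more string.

ffdffffdffdffffdffffd

From term 3 onward, concatenate the last term with the second-to-last: ff·d = ffd, ffd·ff = ffdff, …
Continuing: ffdffffdffdff · ffdffffd gives term 7.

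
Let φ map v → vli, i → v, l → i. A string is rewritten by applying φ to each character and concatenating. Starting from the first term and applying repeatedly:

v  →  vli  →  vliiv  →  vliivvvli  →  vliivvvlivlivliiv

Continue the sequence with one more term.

vliivvvlivlivliivvliivvliivvvli

Replace each of the 17 characters of vliivvvlivlivliiv in place — vli i v v vli vli vli i v vli i v vli i v v vli — and concatenate.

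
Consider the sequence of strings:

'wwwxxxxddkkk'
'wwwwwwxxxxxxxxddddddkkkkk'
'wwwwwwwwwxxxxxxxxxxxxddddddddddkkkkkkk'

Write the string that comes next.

wwwwwwwwwwwwxxxxxxxxxxxxxxxxddddddddddddddkkkkkkkkk

The n-th term is 3n w's then 4n x's then 4n-2 d's then 2n+1 k's (n = 1, 2, …).
At n = 4 the blocks have lengths 12, 16, 14, 9.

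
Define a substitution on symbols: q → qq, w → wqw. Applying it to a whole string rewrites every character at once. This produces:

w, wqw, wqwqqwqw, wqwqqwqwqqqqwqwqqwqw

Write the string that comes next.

wqwqqwqwqqqqwqwqqwqwqqqqqqqqwqwqqwqwqqqqwqwqqwqw

φ(wqwqqwqwqqqqwqwqqwqw) expands symbol-by-symbol to wqw qq wqw qq qq wqw qq wqw qq qq qq qq wqw qq wqw qq qq wqw qq wqw; joining the 20 pieces gives the next term.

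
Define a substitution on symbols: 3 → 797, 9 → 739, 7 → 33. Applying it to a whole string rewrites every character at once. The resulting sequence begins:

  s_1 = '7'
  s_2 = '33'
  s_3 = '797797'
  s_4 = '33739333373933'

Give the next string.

7977973379773979779779779733797739797797

Applying the rule to each of the 14 symbols of 33739333373933 gives the pieces 797 797 33 797 739 797 797 797 797 33 797 739 797 797, which concatenate to the answer.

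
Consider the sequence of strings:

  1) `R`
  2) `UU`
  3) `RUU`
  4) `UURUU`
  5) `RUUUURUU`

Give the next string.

From term 3 onward, concatenate the second-to-last term with the last: R·UU = RUU, UU·RUU = UURUU, …
So term 6 is UURUU·RUUUURUU.

UURUURUUUURUU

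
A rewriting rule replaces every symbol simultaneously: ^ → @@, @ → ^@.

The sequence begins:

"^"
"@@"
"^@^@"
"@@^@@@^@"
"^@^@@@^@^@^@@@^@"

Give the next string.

@@^@@@^@^@^@@@^@@@^@@@^@^@^@@@^@

Replace each of the 16 characters of ^@^@@@^@^@^@@@^@ in place — @@ ^@ @@ ^@ ^@ ^@ @@ ^@ @@ ^@ @@ ^@ ^@ ^@ @@ ^@ — and concatenate.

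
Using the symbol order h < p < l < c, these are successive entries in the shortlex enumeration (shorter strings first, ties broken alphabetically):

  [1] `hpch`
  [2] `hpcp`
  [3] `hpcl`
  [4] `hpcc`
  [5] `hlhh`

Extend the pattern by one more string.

hlhp

The successor of hlhh increments the rightmost position that isn't already c and resets every position after it to h.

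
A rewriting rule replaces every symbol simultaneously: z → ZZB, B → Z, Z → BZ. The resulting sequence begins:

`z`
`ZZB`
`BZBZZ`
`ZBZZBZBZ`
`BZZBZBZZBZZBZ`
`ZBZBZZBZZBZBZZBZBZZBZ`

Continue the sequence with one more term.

BZZBZZBZBZZBZBZZBZZBZBZZBZZBZBZZBZ

Applying the rule to each of the 21 symbols of ZBZBZZBZZBZBZZBZBZZBZ gives the pieces BZ Z BZ Z BZ BZ Z BZ BZ Z BZ Z BZ BZ Z BZ Z BZ BZ Z BZ, which concatenate to the answer.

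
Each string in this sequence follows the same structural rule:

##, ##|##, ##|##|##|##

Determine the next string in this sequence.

Every step duplicates the string with '|' between the halves.
Doubling ##|##|##|## with '|' between the halves:

##|##|##|##|##|##|##|##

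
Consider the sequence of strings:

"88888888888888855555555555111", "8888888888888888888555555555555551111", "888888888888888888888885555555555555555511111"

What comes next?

Term n consists of 4n+3 8's, followed by 3n+2 5's, followed by n 1's, where the shown terms are n = 3, 4, 5.
At n = 6 the blocks have lengths 27, 20, 6.

88888888888888888888888888855555555555555555555111111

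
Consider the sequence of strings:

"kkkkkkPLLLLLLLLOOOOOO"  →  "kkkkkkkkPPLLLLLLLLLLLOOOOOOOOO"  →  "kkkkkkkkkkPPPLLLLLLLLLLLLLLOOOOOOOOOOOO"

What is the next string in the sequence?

kkkkkkkkkkkkPPPPLLLLLLLLLLLLLLLLLOOOOOOOOOOOOOOO

Each string has the form k^{2n+2} P^{n-1} L^{3n+2} O^{3n}, where the shown terms are n = 2, 3, 4.
For the next term, n = 5, so the run lengths are 12, 4, 17, 15.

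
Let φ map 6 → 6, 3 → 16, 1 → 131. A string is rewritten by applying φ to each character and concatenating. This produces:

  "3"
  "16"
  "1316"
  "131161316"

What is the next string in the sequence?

Apply φ to 131161316 symbol by symbol: 1→131, 3→16, 1→131, 1→131, 6→6, 1→131, 3→16, 1→131, 6→6; joined: 131 16 131 131 6 131 16 131 6.

131161311316131161316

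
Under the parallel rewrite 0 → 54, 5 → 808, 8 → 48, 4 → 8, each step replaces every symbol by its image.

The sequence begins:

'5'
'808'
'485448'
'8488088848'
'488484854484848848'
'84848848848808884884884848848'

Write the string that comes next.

Rewriting the 29 symbols of 84848848848808884884884848848 one by one yields 48 8 48 8 48 48 8 48 48 8 48 48 54 48 48 48 8 48 48 8 48 48 8 48 8 48 48 8 48; concatenated:

4884884848848488484854484848848488484884884848848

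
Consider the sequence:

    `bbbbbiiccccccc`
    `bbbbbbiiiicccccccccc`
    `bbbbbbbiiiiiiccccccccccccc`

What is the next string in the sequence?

Each string has the form b^{n+3} i^{2n-2} c^{3n+1}, where the shown terms are n = 2, 3, 4.
Setting n = 5 gives 8, 8, 16 characters in each block.

bbbbbbbbiiiiiiiicccccccccccccccc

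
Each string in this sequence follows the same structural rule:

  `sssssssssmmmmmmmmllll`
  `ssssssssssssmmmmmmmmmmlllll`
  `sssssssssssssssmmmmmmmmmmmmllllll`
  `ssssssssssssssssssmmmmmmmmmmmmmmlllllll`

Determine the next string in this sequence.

sssssssssssssssssssssmmmmmmmmmmmmmmmmllllllll

Reading off run lengths: s runs 9, 12, 15, 18; m runs 8, 10, 12, 14; l runs 4, 5, 6, 7 — each is linear in n, where the shown terms are n = 3, 4, 5, 6.
For the next term, n = 7, so the run lengths are 21, 16, 8.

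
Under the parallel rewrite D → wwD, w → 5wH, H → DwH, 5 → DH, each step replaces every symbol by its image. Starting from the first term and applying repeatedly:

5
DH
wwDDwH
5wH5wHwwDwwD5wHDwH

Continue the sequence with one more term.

DH5wHDwHDH5wHDwH5wH5wHwwD5wH5wHwwDDH5wHDwHwwD5wHDwH

φ(5wH5wHwwDwwD5wHDwH) expands symbol-by-symbol to DH 5wH DwH DH 5wH DwH 5wH 5wH wwD 5wH 5wH wwD DH 5wH DwH wwD 5wH DwH; joining the 18 pieces gives the next term.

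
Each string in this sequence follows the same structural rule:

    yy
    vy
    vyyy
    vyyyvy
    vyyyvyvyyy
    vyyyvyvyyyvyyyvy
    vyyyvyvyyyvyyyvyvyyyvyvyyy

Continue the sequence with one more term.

vyyyvyvyyyvyyyvyvyyyvyvyyyvyyyvyvyyyvyyyvy

Each term (from the third on) is the previous term followed by the one before it: term 3 = vy·yy = vyyy.
The next term joins vyyyvyvyyyvyyyvyvyyyvyvyyy and vyyyvyvyyyvyyyvy.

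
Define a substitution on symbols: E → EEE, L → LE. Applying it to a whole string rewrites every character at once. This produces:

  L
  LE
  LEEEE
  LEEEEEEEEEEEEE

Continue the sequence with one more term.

LEEEEEEEEEEEEEEEEEEEEEEEEEEEEEEEEEEEEEEEE

Applying the rule to each of the 14 symbols of LEEEEEEEEEEEEE gives the pieces LE EEE EEE EEE EEE EEE EEE EEE EEE EEE EEE EEE EEE EEE, which concatenate to the answer.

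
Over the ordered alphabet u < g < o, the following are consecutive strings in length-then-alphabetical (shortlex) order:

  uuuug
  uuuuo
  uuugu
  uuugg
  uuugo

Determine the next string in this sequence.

uuuou

The successor of uuugo increments the rightmost position that isn't already o and resets every position after it to u.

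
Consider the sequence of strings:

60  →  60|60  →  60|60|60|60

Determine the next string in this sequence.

60|60|60|60|60|60|60|60

s(k+1) = s(k)·|·s(k) — each term doubles the last with '|' between the halves.
So the next term is two copies of 60|60|60|60 with '|' between the halves.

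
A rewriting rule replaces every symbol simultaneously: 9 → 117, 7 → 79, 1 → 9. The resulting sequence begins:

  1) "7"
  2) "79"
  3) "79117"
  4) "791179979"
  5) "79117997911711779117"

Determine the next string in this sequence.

φ(79117997911711779117) expands symbol-by-symbol to 79 117 9 9 79 117 117 79 117 9 9 79 9 9 79 79 117 9 9 79; joining the 20 pieces gives the next term.

7911799791171177911799799979791179979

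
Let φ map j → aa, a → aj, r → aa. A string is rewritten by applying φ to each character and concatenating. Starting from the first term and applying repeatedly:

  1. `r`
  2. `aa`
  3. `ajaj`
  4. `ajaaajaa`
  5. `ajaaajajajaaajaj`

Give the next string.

Replace each of the 16 characters of ajaaajajajaaajaj in place — aj aa aj aj aj aa aj aa aj aa aj aj aj aa aj aa — and concatenate.

ajaaajajajaaajaaajaaajajajaaajaa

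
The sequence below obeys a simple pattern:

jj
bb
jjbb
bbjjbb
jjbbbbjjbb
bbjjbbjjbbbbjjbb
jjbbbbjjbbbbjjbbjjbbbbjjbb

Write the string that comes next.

bbjjbbjjbbbbjjbbjjbbbbjjbbbbjjbbjjbbbbjjbb

This is a Fibonacci-style word recurrence s(k) = s(k−2)·s(k−1): e.g. jj·bb = jjbb.
So term 8 is bbjjbbjjbbbbjjbb·jjbbbbjjbbbbjjbbjjbbbbjjbb.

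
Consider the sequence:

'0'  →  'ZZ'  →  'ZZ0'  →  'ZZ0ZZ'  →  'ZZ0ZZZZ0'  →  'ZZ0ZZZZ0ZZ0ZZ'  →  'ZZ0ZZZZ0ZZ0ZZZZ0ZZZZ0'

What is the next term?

From term 3 onward, concatenate the last term with the second-to-last: ZZ·0 = ZZ0, ZZ0·ZZ = ZZ0ZZ, …
So term 8 is ZZ0ZZZZ0ZZ0ZZZZ0ZZZZ0·ZZ0ZZZZ0ZZ0ZZ.

ZZ0ZZZZ0ZZ0ZZZZ0ZZZZ0ZZ0ZZZZ0ZZ0ZZ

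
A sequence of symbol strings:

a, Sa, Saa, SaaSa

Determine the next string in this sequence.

SaaSaSaa

Each term (from the third on) is the previous term followed by the one before it: term 3 = Sa·a = Saa.
So term 5 is SaaSa·Saa.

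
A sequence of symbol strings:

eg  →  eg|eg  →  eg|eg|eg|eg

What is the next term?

Each string is two copies of the previous one joined by '|'.
Doubling eg|eg|eg|eg with '|' between the halves:

eg|eg|eg|eg|eg|eg|eg|eg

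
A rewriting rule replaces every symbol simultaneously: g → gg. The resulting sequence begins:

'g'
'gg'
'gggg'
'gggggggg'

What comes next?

gggggggggggggggg

Apply φ to gggggggg symbol by symbol: g→gg, g→gg, g→gg, g→gg, g→gg, g→gg, g→gg, g→gg; joined: gg gg gg gg gg gg gg gg.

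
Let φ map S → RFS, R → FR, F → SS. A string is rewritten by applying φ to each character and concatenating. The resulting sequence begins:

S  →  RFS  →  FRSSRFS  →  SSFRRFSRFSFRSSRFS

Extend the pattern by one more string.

Rewriting the 17 symbols of SSFRRFSRFSFRSSRFS one by one yields RFS RFS SS FR FR SS RFS FR SS RFS SS FR RFS RFS FR SS RFS; concatenated:

RFSRFSSSFRFRSSRFSFRSSRFSSSFRRFSRFSFRSSRFS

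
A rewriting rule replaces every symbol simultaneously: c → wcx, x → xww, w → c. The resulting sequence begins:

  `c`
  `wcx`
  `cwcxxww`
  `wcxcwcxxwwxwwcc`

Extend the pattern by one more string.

Applying the rule to each of the 15 symbols of wcxcwcxxwwxwwcc gives the pieces c wcx xww wcx c wcx xww xww c c xww c c wcx wcx, which concatenate to the answer.

cwcxxwwwcxcwcxxwwxwwccxwwccwcxwcx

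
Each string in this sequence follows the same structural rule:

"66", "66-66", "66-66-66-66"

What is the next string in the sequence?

66-66-66-66-66-66-66-66

s(k+1) = s(k)·-·s(k) — each term doubles the last with '-' between the halves.
So the next term is two copies of 66-66-66-66 with '-' between the halves.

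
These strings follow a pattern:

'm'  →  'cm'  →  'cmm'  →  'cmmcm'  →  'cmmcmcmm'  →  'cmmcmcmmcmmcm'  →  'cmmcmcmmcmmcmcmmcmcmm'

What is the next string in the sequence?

From term 3 onward, concatenate the last term with the second-to-last: cm·m = cmm, cmm·cm = cmmcm, …
The next term joins cmmcmcmmcmmcmcmmcmcmm and cmmcmcmmcmmcm.

cmmcmcmmcmmcmcmmcmcmmcmmcmcmmcmmcm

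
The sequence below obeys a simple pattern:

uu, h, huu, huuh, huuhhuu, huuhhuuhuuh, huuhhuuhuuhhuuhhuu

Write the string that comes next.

From term 3 onward, concatenate the last term with the second-to-last: h·uu = huu, huu·h = huuh, …
Continuing: huuhhuuhuuhhuuhhuu · huuhhuuhuuh gives term 8.

huuhhuuhuuhhuuhhuuhuuhhuuhuuh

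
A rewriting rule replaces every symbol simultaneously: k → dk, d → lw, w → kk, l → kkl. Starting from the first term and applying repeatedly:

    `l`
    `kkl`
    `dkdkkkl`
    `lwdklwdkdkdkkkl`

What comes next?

Applying the rule to each of the 15 symbols of lwdklwdkdkdkkkl gives the pieces kkl kk lw dk kkl kk lw dk lw dk lw dk dk dk kkl, which concatenate to the answer.

kklkklwdkkklkklwdklwdklwdkdkdkkkl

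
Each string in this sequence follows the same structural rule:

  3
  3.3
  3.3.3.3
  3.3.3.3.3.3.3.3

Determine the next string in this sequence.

s(k+1) = s(k)·.·s(k) — each term doubles the last with '.' between the halves.
Doubling 3.3.3.3.3.3.3.3 with '.' between the halves:

3.3.3.3.3.3.3.3.3.3.3.3.3.3.3.3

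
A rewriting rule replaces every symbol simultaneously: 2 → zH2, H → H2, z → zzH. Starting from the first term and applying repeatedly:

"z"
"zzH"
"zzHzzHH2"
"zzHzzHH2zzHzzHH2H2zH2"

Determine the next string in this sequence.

φ(zzHzzHH2zzHzzHH2H2zH2) expands symbol-by-symbol to zzH zzH H2 zzH zzH H2 H2 zH2 zzH zzH H2 zzH zzH H2 H2 zH2 H2 zH2 zzH H2 zH2; joining the 21 pieces gives the next term.

zzHzzHH2zzHzzHH2H2zH2zzHzzHH2zzHzzHH2H2zH2H2zH2zzHH2zH2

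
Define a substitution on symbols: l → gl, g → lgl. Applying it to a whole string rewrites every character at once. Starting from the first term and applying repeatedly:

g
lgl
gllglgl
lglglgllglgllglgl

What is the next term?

Applying the rule to each of the 17 symbols of lglglgllglgllglgl gives the pieces gl lgl gl lgl gl lgl gl gl lgl gl lgl gl gl lgl gl lgl gl, which concatenate to the answer.

gllglgllglgllglglgllglgllglglgllglgllglgl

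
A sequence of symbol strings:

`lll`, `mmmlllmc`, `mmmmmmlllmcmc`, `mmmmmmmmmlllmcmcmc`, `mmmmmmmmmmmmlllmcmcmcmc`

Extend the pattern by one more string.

mmmmmmmmmmmmmmmlllmcmcmcmcmc

Every step adds mmm to the front and mc to the end of the previous string.
One more step from mmmmmmmmmmmmlllmcmcmcmc gives the answer.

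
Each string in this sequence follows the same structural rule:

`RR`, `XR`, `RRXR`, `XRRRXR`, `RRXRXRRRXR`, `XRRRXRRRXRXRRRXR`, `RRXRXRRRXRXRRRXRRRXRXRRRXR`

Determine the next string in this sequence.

XRRRXRRRXRXRRRXRRRXRXRRRXRXRRRXRRRXRXRRRXR

From term 3 onward, concatenate the second-to-last term with the last: RR·XR = RRXR, XR·RRXR = XRRRXR, …
The next term joins XRRRXRRRXRXRRRXR and RRXRXRRRXRXRRRXRRRXRXRRRXR.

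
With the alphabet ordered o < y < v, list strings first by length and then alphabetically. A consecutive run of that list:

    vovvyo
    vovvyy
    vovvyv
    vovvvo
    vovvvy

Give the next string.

vovvvv

Find the rightmost character of vovvvy below v, bump it to the next letter, and reset everything to its right to o.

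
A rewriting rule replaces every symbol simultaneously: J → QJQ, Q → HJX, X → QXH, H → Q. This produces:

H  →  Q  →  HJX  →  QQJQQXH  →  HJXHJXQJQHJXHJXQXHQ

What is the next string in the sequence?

Rewriting the 19 symbols of HJXHJXQJQHJXHJXQXHQ one by one yields Q QJQ QXH Q QJQ QXH HJX QJQ HJX Q QJQ QXH Q QJQ QXH HJX QXH Q HJX; concatenated:

QQJQQXHQQJQQXHHJXQJQHJXQQJQQXHQQJQQXHHJXQXHQHJX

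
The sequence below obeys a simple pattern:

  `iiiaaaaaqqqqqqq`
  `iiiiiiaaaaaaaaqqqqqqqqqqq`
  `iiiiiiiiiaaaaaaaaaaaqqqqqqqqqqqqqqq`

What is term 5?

iiiiiiiiiiiiiiiaaaaaaaaaaaaaaaaaqqqqqqqqqqqqqqqqqqqqqqq

The n-th term is 3n i's then 3n+2 a's then 4n+3 q's (n = 1, 2, …).
Setting n = 5 gives 15, 17, 23 characters in each block.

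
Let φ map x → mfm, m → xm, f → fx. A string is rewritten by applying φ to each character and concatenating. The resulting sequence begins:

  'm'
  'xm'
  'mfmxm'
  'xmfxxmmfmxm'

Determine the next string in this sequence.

mfmxmfxmfmmfmxmxmfxxmmfmxm

Expanding xmfxxmmfmxm: x→mfm, m→xm, f→fx, x→mfm, x→mfm, m→xm, m→xm, f→fx, m→xm, x→mfm, m→xm. Concatenated: mfm xm fx mfm mfm xm xm fx xm mfm xm.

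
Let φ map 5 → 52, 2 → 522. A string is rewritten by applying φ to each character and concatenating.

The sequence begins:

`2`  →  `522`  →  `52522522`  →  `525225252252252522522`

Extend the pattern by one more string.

Applying the rule to each of the 21 symbols of 525225252252252522522 gives the pieces 52 522 52 522 522 52 522 52 522 522 52 522 522 52 522 52 522 522 52 522 522, which concatenate to the answer.

5252252522522525225252252252522522525225252252252522522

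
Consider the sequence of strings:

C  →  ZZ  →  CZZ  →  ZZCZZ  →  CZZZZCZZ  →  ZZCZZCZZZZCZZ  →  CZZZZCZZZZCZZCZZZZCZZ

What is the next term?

Each term (from the third on) is the two preceding terms concatenated in order: term 3 = C·ZZ = CZZ.
Continuing: ZZCZZCZZZZCZZ · CZZZZCZZZZCZZCZZZZCZZ gives term 8.

ZZCZZCZZZZCZZCZZZZCZZZZCZZCZZZZCZZ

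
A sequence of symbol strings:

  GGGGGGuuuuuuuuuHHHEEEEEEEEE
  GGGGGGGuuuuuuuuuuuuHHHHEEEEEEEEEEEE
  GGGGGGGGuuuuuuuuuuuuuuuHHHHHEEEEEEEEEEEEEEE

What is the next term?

GGGGGGGGGuuuuuuuuuuuuuuuuuuHHHHHHEEEEEEEEEEEEEEEEEE

Each string has the form G^{n+3} u^{3n} H^{n} E^{3n}, where the shown terms are n = 3, 4, 5.
For the next term, n = 6, so the run lengths are 9, 18, 6, 18.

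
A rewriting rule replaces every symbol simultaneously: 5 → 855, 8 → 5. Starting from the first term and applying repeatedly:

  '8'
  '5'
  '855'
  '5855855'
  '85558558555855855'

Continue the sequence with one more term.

φ(85558558555855855) expands symbol-by-symbol to 5 855 855 855 5 855 855 5 855 855 855 5 855 855 5 855 855; joining the 17 pieces gives the next term.

58558558555855855585585585558558555855855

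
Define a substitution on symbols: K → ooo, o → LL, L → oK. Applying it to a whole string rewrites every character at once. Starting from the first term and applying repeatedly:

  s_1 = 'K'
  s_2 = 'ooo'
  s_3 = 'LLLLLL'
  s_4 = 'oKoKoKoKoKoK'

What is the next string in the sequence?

Expanding oKoKoKoKoKoK: o→LL, K→ooo, o→LL, K→ooo, o→LL, K→ooo, o→LL, K→ooo, o→LL, K→ooo, o→LL, K→ooo. Concatenated: LL ooo LL ooo LL ooo LL ooo LL ooo LL ooo.

LLoooLLoooLLoooLLoooLLoooLLooo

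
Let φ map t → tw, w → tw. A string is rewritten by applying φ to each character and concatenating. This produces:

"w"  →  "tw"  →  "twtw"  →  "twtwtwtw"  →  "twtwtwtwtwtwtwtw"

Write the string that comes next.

Rewriting the 16 symbols of twtwtwtwtwtwtwtw one by one yields tw tw tw tw tw tw tw tw tw tw tw tw tw tw tw tw; concatenated:

twtwtwtwtwtwtwtwtwtwtwtwtwtwtwtw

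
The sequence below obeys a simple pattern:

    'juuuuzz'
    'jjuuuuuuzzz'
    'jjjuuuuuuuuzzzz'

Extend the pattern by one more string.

Reading off run lengths: j runs 1, 2, 3; u runs 4, 6, 8; z runs 2, 3, 4 — each is linear in n, where the shown terms are n = 2, 3, 4.
Setting n = 5 gives 4, 10, 5 characters in each block.

jjjjuuuuuuuuuuzzzzz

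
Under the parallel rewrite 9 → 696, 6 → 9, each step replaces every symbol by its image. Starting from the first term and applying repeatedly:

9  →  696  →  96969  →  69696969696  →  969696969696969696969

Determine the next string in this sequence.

Rewriting the 21 symbols of 969696969696969696969 one by one yields 696 9 696 9 696 9 696 9 696 9 696 9 696 9 696 9 696 9 696 9 696; concatenated:

6969696969696969696969696969696969696969696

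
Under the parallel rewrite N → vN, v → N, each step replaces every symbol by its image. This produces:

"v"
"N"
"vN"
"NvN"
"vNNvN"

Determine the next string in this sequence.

NvNvNNvN

Apply φ to vNNvN symbol by symbol: v→N, N→vN, N→vN, v→N, N→vN; joined: N vN vN N vN.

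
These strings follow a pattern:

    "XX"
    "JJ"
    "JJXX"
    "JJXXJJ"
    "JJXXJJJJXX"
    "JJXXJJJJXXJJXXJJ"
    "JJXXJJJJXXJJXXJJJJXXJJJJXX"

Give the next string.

JJXXJJJJXXJJXXJJJJXXJJJJXXJJXXJJJJXXJJXXJJ

Each term (from the third on) is the previous term followed by the one before it: term 3 = JJ·XX = JJXX.
Continuing: JJXXJJJJXXJJXXJJJJXXJJJJXX · JJXXJJJJXXJJXXJJ gives term 8.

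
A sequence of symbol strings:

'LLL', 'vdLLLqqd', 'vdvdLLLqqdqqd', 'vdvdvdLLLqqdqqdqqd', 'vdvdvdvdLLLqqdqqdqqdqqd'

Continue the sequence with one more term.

vdvdvdvdvdLLLqqdqqdqqdqqdqqd

s(k+1) = vd·s(k)·qqd, so each term gains vd as a prefix and qqd as a suffix.
So the next term is vd·vdvdvdvdLLLqqdqqdqqdqqd·qqd.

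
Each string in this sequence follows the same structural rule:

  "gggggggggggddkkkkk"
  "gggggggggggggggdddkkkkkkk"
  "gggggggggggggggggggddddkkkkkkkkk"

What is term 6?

Each string has the form g^{4n-1} d^{n-1} k^{2n-1}, where the shown terms are n = 3, 4, 5.
At n = 8 the blocks have lengths 31, 7, 15.

gggggggggggggggggggggggggggggggdddddddkkkkkkkkkkkkkkk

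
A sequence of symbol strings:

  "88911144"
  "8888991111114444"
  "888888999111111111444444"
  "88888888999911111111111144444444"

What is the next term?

8888888888999991111111111111114444444444

Reading off run lengths: 8 runs 2, 4, 6, 8; 9 runs 1, 2, 3, 4; 1 runs 3, 6, 9, 12; 4 runs 2, 4, 6, 8 — each is linear in n (n = 1, 2, …).
At n = 5 the blocks have lengths 10, 5, 15, 10.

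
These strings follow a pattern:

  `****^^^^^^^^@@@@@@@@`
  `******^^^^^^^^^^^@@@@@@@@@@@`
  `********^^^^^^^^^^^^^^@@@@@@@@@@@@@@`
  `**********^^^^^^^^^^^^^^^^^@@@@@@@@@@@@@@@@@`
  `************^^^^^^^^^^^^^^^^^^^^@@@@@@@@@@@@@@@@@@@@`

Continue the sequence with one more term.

Reading off run lengths: * runs 4, 6, 8, 10, 12; ^ runs 8, 11, 14, 17, 20; @ runs 8, 11, 14, 17, 20 — each is linear in n, where the shown terms are n = 2, 3, 4, 5, 6.
Setting n = 7 gives 14, 23, 23 characters in each block.

**************^^^^^^^^^^^^^^^^^^^^^^^@@@@@@@@@@@@@@@@@@@@@@@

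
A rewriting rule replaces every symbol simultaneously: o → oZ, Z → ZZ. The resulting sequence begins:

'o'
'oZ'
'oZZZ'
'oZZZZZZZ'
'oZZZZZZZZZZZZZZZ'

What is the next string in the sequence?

φ(oZZZZZZZZZZZZZZZ) expands symbol-by-symbol to oZ ZZ ZZ ZZ ZZ ZZ ZZ ZZ ZZ ZZ ZZ ZZ ZZ ZZ ZZ ZZ; joining the 16 pieces gives the next term.

oZZZZZZZZZZZZZZZZZZZZZZZZZZZZZZZ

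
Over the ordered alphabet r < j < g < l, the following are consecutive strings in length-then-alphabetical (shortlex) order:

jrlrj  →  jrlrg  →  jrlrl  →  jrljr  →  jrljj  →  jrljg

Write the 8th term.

Continuing the enumeration 2 steps past jrljg: jrljg → jrljl → (answer).

jrlgr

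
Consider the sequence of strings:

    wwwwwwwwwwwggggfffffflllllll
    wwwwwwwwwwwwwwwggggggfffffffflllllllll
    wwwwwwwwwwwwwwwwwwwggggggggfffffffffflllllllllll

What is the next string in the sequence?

wwwwwwwwwwwwwwwwwwwwwwwggggggggggfffffffffffflllllllllllll

The n-th term is 4n+3 w's then 2n g's then 2n+2 f's then 2n+3 l's, where the shown terms are n = 2, 3, 4.
For the next term, n = 5, so the run lengths are 23, 10, 12, 13.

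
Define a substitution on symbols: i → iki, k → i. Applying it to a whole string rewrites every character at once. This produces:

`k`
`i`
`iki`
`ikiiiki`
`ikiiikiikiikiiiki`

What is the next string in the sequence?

Applying the rule to each of the 17 symbols of ikiiikiikiikiiiki gives the pieces iki i iki iki iki i iki iki i iki iki i iki iki iki i iki, which concatenate to the answer.

ikiiikiikiikiiikiikiiikiikiiikiikiikiiiki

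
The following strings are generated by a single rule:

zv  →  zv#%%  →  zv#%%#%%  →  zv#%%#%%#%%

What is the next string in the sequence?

zv#%%#%%#%%#%%

Every step adds #%% to the end: s(k+1) = s(k)·#%%.
So the next term is zv#%%#%%#%%·#%%.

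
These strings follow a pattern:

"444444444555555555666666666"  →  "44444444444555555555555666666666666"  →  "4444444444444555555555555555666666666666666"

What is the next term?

Reading off run lengths: 4 runs 9, 11, 13; 5 runs 9, 12, 15; 6 runs 9, 12, 15 — each is linear in n, where the shown terms are n = 3, 4, 5.
At n = 6 the blocks have lengths 15, 18, 18.

444444444444444555555555555555555666666666666666666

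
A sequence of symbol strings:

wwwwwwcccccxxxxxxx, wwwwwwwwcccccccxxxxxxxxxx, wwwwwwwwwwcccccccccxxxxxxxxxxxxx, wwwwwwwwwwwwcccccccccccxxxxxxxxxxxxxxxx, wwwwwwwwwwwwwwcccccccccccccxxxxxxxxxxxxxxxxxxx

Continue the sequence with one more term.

Reading off run lengths: w runs 6, 8, 10, 12, 14; c runs 5, 7, 9, 11, 13; x runs 7, 10, 13, 16, 19 — each is linear in n, where the shown terms are n = 2, 3, 4, 5, 6.
For the next term, n = 7, so the run lengths are 16, 15, 22.

wwwwwwwwwwwwwwwwcccccccccccccccxxxxxxxxxxxxxxxxxxxxxx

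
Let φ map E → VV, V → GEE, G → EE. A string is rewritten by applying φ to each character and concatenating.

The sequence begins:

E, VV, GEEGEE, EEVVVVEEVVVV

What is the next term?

Apply φ to EEVVVVEEVVVV symbol by symbol: E→VV, E→VV, V→GEE, V→GEE, V→GEE, V→GEE, E→VV, E→VV, V→GEE, V→GEE, V→GEE, V→GEE; joined: VV VV GEE GEE GEE GEE VV VV GEE GEE GEE GEE.

VVVVGEEGEEGEEGEEVVVVGEEGEEGEEGEE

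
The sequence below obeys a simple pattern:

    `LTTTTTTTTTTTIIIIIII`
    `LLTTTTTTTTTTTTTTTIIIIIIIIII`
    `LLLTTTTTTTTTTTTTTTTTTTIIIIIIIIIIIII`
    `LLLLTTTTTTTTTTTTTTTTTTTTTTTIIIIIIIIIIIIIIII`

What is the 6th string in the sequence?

LLLLLLTTTTTTTTTTTTTTTTTTTTTTTTTTTTTTTIIIIIIIIIIIIIIIIIIIIII

Each string has the form L^{n-2} T^{4n-1} I^{3n-2}, where the shown terms are n = 3, 4, 5, 6.
Setting n = 8 gives 6, 31, 22 characters in each block.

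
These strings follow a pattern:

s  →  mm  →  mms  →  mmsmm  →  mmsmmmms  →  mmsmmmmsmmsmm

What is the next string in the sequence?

mmsmmmmsmmsmmmmsmmmms

Each term (from the third on) is the previous term followed by the one before it: term 3 = mm·s = mms.
Continuing: mmsmmmmsmmsmm · mmsmmmms gives term 7.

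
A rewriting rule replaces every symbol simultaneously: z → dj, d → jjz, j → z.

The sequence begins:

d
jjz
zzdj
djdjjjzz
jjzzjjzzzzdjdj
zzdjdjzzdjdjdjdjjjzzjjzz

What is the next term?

djdjjjzzjjzzdjdjjjzzjjzzjjzzjjzzzzdjdjzzdjdj

φ(zzdjdjzzdjdjdjdjjjzzjjzz) expands symbol-by-symbol to dj dj jjz z jjz z dj dj jjz z jjz z jjz z jjz z z z dj dj z z dj dj; joining the 24 pieces gives the next term.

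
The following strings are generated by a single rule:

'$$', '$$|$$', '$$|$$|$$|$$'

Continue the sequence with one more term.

Every step duplicates the string with '|' between the halves.
One more doubling of $$|$$|$$|$$ gives the answer.

$$|$$|$$|$$|$$|$$|$$|$$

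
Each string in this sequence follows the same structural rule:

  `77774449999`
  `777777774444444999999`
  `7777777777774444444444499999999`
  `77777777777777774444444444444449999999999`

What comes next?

Term n consists of 4n 7's, followed by 4n-1 4's, followed by 2n+2 9's (n = 1, 2, …).
At n = 5 the blocks have lengths 20, 19, 12.

777777777777777777774444444444444444444999999999999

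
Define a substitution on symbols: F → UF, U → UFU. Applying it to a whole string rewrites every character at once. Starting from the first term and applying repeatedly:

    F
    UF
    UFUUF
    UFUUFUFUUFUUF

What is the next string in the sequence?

UFUUFUFUUFUUFUFUUFUFUUFUUFUFUUFUUF

φ(UFUUFUFUUFUUF) expands symbol-by-symbol to UFU UF UFU UFU UF UFU UF UFU UFU UF UFU UFU UF; joining the 13 pieces gives the next term.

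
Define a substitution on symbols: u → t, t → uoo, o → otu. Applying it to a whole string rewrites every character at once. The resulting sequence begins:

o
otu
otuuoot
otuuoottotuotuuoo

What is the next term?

Applying the rule to each of the 17 symbols of otuuoottotuotuuoo gives the pieces otu uoo t t otu otu uoo uoo otu uoo t otu uoo t t otu otu, which concatenate to the answer.

otuuoottotuotuuoouoootuuoototuuoottotuotu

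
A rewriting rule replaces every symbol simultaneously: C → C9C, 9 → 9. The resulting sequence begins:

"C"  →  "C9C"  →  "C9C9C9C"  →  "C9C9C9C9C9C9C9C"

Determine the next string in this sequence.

Replace each of the 15 characters of C9C9C9C9C9C9C9C in place — C9C 9 C9C 9 C9C 9 C9C 9 C9C 9 C9C 9 C9C 9 C9C — and concatenate.

C9C9C9C9C9C9C9C9C9C9C9C9C9C9C9C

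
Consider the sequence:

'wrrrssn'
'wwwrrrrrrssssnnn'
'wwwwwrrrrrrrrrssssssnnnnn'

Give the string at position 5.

Each string has the form w^{2n-1} r^{3n} s^{2n} n^{2n-1} (n = 1, 2, …).
Setting n = 5 gives 9, 15, 10, 9 characters in each block.

wwwwwwwwwrrrrrrrrrrrrrrrssssssssssnnnnnnnnn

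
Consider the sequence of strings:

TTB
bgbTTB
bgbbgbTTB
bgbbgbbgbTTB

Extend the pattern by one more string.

bgbbgbbgbbgbTTB

Every step adds bgb at the front: s(k+1) = bgb·s(k).
One more step from bgbbgbbgbTTB gives the answer.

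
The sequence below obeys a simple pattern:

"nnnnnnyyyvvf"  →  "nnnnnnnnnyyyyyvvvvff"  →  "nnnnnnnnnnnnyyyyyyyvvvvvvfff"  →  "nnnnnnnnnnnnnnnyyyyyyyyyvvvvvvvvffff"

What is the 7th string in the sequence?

Reading off run lengths: n runs 6, 9, 12, 15; y runs 3, 5, 7, 9; v runs 2, 4, 6, 8; f runs 1, 2, 3, 4 — each is linear in n (n = 1, 2, …).
At n = 7 the blocks have lengths 24, 15, 14, 7.

nnnnnnnnnnnnnnnnnnnnnnnnyyyyyyyyyyyyyyyvvvvvvvvvvvvvvfffffff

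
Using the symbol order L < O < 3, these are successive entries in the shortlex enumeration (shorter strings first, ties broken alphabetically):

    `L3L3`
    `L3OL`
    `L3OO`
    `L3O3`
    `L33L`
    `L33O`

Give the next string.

Treat L33O as a base-3 numeral over the given alphabet and add one, carrying through any trailing 3's.

L333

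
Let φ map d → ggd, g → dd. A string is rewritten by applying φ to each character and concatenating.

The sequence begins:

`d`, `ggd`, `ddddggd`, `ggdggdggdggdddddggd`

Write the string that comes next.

Replace each of the 19 characters of ggdggdggdggdddddggd in place — dd dd ggd dd dd ggd dd dd ggd dd dd ggd ggd ggd ggd ggd dd dd ggd — and concatenate.

ddddggdddddggdddddggdddddggdggdggdggdggdddddggd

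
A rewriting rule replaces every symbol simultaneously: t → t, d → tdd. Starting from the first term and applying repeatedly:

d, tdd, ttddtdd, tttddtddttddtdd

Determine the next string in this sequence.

ttttddtddttddtddtttddtddttddtdd

Applying the rule to each of the 15 symbols of tttddtddttddtdd gives the pieces t t t tdd tdd t tdd tdd t t tdd tdd t tdd tdd, which concatenate to the answer.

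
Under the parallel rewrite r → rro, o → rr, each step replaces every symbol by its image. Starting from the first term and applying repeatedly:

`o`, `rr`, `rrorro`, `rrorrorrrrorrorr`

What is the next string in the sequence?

rrorrorrrrorrorrrrorrorrorrorrrrorrorrrrorro

Replace each of the 16 characters of rrorrorrrrorrorr in place — rro rro rr rro rro rr rro rro rro rro rr rro rro rr rro rro — and concatenate.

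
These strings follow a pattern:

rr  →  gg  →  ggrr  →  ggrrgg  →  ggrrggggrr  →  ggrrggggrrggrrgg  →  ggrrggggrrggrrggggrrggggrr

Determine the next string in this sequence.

This is a Fibonacci-style word recurrence s(k) = s(k−1)·s(k−2): e.g. gg·rr = ggrr.
The next term joins ggrrggggrrggrrggggrrggggrr and ggrrggggrrggrrgg.

ggrrggggrrggrrggggrrggggrrggrrggggrrggrrgg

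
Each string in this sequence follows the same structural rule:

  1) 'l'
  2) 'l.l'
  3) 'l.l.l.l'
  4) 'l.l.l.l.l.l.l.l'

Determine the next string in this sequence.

l.l.l.l.l.l.l.l.l.l.l.l.l.l.l.l

Each string is two copies of the previous one joined by '.'.
One more doubling of l.l.l.l.l.l.l.l gives the answer.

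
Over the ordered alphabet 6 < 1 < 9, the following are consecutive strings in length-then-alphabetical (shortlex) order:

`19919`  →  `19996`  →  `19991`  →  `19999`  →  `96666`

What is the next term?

96661

The successor of 96666 increments the rightmost position that isn't already 9 and resets every position after it to 6.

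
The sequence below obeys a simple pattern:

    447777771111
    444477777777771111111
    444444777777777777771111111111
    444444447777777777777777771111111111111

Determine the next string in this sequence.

444444444477777777777777777777771111111111111111

Reading off run lengths: 4 runs 2, 4, 6, 8; 7 runs 6, 10, 14, 18; 1 runs 4, 7, 10, 13 — each is linear in n (n = 1, 2, …).
At n = 5 the blocks have lengths 10, 22, 16.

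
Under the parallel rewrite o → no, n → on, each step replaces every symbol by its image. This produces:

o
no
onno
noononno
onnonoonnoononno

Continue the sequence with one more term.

Applying the rule to each of the 16 symbols of onnonoonnoononno gives the pieces no on on no on no no on on no no on no on on no, which concatenate to the answer.

noononnoonnonoononnonoonnoononno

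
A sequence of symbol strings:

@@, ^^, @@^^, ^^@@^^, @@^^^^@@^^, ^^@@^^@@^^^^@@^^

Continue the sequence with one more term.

@@^^^^@@^^^^@@^^@@^^^^@@^^

From term 3 onward, concatenate the second-to-last term with the last: @@·^^ = @@^^, ^^·@@^^ = ^^@@^^, …
The next term joins @@^^^^@@^^ and ^^@@^^@@^^^^@@^^.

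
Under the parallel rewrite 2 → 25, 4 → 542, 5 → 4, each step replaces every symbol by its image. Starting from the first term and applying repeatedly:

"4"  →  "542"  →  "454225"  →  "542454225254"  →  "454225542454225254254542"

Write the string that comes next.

Rewriting the 24 symbols of 454225542454225254254542 one by one yields 542 4 542 25 25 4 4 542 25 542 4 542 25 25 4 25 4 542 25 4 542 4 542 25; concatenated:

542454225254454225542454225254254542254542454225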